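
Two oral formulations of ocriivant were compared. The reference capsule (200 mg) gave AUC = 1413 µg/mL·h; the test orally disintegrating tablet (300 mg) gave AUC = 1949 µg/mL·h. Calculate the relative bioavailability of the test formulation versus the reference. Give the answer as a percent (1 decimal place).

F_rel = (AUC_test/D_test) / (AUC_ref/D_ref)
      = (1949/300) / (1413/200)
      = 6.49667 / 7.065 = 0.9196 = 91.96%

F_rel = 92.0%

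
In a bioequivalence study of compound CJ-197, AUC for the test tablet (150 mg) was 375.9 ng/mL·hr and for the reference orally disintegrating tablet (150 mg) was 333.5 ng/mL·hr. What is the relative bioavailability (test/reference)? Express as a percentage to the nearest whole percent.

F_rel = 113%

F_rel = (AUC_test/D_test) / (AUC_ref/D_ref)
      = (375.9/150) / (333.5/150)
      = 2.506 / 2.22333 = 1.1271 = 112.71%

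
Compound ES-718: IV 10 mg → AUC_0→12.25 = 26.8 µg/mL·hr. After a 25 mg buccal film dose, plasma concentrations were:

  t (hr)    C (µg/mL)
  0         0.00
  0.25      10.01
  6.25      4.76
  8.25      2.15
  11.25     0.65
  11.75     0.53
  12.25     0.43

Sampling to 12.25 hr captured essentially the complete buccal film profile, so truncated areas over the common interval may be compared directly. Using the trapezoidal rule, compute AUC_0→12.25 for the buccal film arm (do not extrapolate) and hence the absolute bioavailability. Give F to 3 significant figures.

F = 0.854

Trapezoidal AUC_0→12.25 (buccal film):
  [0→0.25]: (0.00+10.01)/2 × 0.25 = 1.25125
  [0.25→6.25]: (10.01+4.76)/2 × 6 = 44.31
  [6.25→8.25]: (4.76+2.15)/2 × 2 = 6.91
  [8.25→11.25]: (2.15+0.65)/2 × 3 = 4.2
  [11.25→11.75]: (0.65+0.53)/2 × 0.5 = 0.295
  [11.75→12.25]: (0.53+0.43)/2 × 0.5 = 0.24
  Sum = 57.20625 µg/mL·hr
F = (AUC_ev/D_ev)/(AUC_iv/D_iv) = (57.20625/25)/(26.8/10) = 2.28825/2.68 = 0.8538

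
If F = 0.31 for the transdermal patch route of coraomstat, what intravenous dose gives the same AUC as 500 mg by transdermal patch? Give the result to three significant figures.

D_iv = 155 mg

Systemic exposure from an extravascular dose = F × D_ev, so the equivalent IV dose is F × D_ev.
D_iv = F × D_ev = 0.31 × 500 = 155 mg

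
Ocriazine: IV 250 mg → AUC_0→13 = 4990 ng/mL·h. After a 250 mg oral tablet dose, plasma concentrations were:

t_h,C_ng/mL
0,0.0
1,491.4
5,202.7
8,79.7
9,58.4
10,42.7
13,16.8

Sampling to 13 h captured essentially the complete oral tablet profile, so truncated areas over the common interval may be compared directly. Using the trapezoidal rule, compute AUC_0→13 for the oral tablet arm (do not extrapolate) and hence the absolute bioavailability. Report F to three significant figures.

Trapezoidal AUC_0→13 (oral tablet):
  [0→1]: (0.0+491.4)/2 × 1 = 245.7
  [1→5]: (491.4+202.7)/2 × 4 = 1388.2
  [5→8]: (202.7+79.7)/2 × 3 = 423.6
  [8→9]: (79.7+58.4)/2 × 1 = 69.05
  [9→10]: (58.4+42.7)/2 × 1 = 50.55
  [10→13]: (42.7+16.8)/2 × 3 = 89.25
  Sum = 2266.35 ng/mL·h
F = (AUC_ev/D_ev)/(AUC_iv/D_iv) = (2266.35/250)/(4990/250) = 9.0654/19.96 = 0.4542

F = 0.454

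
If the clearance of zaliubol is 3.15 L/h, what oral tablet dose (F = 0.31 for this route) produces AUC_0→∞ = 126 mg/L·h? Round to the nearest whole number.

Dose = 1280 mg

Dose = CL × AUC_0→∞ / F
     = 3.15 × 126 / 0.31 = 1280.32 mg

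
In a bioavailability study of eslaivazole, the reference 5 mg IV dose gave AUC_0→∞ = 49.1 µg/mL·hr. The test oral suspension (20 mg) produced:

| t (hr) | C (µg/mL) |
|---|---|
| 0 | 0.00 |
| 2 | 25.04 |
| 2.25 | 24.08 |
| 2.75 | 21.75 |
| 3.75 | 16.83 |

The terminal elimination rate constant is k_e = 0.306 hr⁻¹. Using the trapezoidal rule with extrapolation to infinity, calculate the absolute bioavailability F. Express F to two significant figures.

Trapezoidal AUC_0→3.75 (oral suspension):
  [0→2]: (0.00+25.04)/2 × 2 = 25.04
  [2→2.25]: (25.04+24.08)/2 × 0.25 = 6.14
  [2.25→2.75]: (24.08+21.75)/2 × 0.5 = 11.4575
  [2.75→3.75]: (21.75+16.83)/2 × 1 = 19.29
  Sum = 61.9275 µg/mL·hr
Tail: C_last/k_e = 16.83/0.306 = 55.000
AUC_0→∞ (oral suspension) = 61.9275 + 55.000 = 116.9275 µg/mL·hr
F = (AUC_ev/D_ev)/(AUC_iv/D_iv) = (116.9275/20)/(49.1/5) = 5.846375/9.82 = 0.5954

F = 0.60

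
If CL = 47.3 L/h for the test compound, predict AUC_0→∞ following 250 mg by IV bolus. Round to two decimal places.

AUC = 5.29 mg/L·h

AUC_0→∞ = Dose_iv / CL
        = 250 / 47.3 = 5.28541 mg/L·h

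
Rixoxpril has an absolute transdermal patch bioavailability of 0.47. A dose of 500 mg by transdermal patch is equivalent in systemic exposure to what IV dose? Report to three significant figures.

D_iv = 235 mg

Systemic exposure from an extravascular dose = F × D_ev, so the equivalent IV dose is F × D_ev.
D_iv = F × D_ev = 0.47 × 500 = 235 mg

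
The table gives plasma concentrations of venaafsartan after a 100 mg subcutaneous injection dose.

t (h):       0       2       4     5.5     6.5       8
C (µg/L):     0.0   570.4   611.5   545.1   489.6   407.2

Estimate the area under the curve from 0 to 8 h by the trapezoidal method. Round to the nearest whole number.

AUC = 3810 µg/L·h

Trapezoidal AUC_0→8:
  [0→2]: (0.0+570.4)/2 × 2 = 570.4
  [2→4]: (570.4+611.5)/2 × 2 = 1181.9
  [4→5.5]: (611.5+545.1)/2 × 1.5 = 867.45
  [5.5→6.5]: (545.1+489.6)/2 × 1 = 517.35
  [6.5→8]: (489.6+407.2)/2 × 1.5 = 672.6
  Sum = 3809.7 µg/L·h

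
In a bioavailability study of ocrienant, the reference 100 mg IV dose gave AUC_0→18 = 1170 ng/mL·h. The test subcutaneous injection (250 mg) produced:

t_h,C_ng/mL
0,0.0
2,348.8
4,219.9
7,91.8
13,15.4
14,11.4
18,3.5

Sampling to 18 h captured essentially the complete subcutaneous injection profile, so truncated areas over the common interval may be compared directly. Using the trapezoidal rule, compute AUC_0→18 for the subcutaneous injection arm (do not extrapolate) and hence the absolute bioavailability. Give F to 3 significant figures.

Trapezoidal AUC_0→18 (subcutaneous injection):
  [0→2]: (0.0+348.8)/2 × 2 = 348.8
  [2→4]: (348.8+219.9)/2 × 2 = 568.7
  [4→7]: (219.9+91.8)/2 × 3 = 467.55
  [7→13]: (91.8+15.4)/2 × 6 = 321.6
  [13→14]: (15.4+11.4)/2 × 1 = 13.4
  [14→18]: (11.4+3.5)/2 × 4 = 29.8
  Sum = 1749.85 ng/mL·h
F = (AUC_ev/D_ev)/(AUC_iv/D_iv) = (1749.85/250)/(1170/100) = 6.9994/11.7 = 0.5982

F = 0.598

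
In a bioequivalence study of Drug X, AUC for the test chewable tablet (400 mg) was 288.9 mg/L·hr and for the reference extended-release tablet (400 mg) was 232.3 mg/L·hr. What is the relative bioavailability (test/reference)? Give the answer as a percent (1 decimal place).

F_rel = (AUC_test/D_test) / (AUC_ref/D_ref)
      = (288.9/400) / (232.3/400)
      = 0.72225 / 0.58075 = 1.2437 = 124.37%

F_rel = 124.4%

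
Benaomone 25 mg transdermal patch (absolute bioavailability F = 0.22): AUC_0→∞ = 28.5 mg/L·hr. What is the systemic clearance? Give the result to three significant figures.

CL = 0.193 L/hr

CL = F × Dose / AUC_0→∞
   = 0.22 × 25 / 28.5 = 0.192982 L/hr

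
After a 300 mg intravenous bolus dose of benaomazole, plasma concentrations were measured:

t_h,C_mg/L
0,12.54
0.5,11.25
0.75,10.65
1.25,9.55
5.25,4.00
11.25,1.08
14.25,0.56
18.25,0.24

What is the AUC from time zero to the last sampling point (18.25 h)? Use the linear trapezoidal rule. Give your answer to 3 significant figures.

Trapezoidal AUC_0→18.25:
  [0→0.5]: (12.54+11.25)/2 × 0.5 = 5.9475
  [0.5→0.75]: (11.25+10.65)/2 × 0.25 = 2.7375
  [0.75→1.25]: (10.65+9.55)/2 × 0.5 = 5.05
  [1.25→5.25]: (9.55+4.00)/2 × 4 = 27.1
  [5.25→11.25]: (4.00+1.08)/2 × 6 = 15.24
  [11.25→14.25]: (1.08+0.56)/2 × 3 = 2.46
  [14.25→18.25]: (0.56+0.24)/2 × 4 = 1.6
  Sum = 60.135 mg/L·h

AUC = 60.1 mg/L·h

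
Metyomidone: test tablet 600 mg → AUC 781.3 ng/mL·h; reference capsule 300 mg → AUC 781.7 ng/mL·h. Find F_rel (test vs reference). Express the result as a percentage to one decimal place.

F_rel = 50.0%

F_rel = (AUC_test/D_test) / (AUC_ref/D_ref)
      = (781.3/600) / (781.7/300)
      = 1.30217 / 2.60567 = 0.4997 = 49.97%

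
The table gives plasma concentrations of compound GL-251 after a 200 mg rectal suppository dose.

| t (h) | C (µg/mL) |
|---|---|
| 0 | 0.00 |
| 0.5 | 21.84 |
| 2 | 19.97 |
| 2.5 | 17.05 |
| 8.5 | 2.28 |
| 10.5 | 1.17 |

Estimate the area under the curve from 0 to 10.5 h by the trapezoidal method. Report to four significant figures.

Trapezoidal AUC_0→10.5:
  [0→0.5]: (0.00+21.84)/2 × 0.5 = 5.46
  [0.5→2]: (21.84+19.97)/2 × 1.5 = 31.3575
  [2→2.5]: (19.97+17.05)/2 × 0.5 = 9.255
  [2.5→8.5]: (17.05+2.28)/2 × 6 = 57.99
  [8.5→10.5]: (2.28+1.17)/2 × 2 = 3.45
  Sum = 107.5125 µg/mL·h

AUC = 107.5 µg/mL·h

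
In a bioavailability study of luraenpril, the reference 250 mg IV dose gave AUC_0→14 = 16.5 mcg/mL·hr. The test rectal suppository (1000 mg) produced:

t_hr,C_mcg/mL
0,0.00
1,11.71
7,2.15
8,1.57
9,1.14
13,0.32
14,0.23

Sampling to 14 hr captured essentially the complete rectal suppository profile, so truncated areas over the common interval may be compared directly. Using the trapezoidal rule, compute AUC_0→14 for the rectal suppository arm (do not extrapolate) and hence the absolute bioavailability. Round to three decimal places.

F = 0.816

Trapezoidal AUC_0→14 (rectal suppository):
  [0→1]: (0.00+11.71)/2 × 1 = 5.855
  [1→7]: (11.71+2.15)/2 × 6 = 41.58
  [7→8]: (2.15+1.57)/2 × 1 = 1.86
  [8→9]: (1.57+1.14)/2 × 1 = 1.355
  [9→13]: (1.14+0.32)/2 × 4 = 2.92
  [13→14]: (0.32+0.23)/2 × 1 = 0.275
  Sum = 53.845 mcg/mL·hr
F = (AUC_ev/D_ev)/(AUC_iv/D_iv) = (53.845/1000)/(16.5/250) = 0.053845/0.066 = 0.8158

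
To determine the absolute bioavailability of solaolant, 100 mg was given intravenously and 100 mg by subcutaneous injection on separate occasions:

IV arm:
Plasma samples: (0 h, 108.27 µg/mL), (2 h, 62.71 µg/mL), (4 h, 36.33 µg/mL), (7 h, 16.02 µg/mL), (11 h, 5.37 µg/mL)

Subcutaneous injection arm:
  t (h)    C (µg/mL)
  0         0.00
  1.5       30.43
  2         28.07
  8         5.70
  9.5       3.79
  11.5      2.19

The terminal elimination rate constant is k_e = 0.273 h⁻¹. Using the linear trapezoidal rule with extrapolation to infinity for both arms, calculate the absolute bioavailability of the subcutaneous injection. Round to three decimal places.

F = 0.389

Trapezoidal AUC_0→11 (IV):
  [0→2]: (108.27+62.71)/2 × 2 = 170.98
  [2→4]: (62.71+36.33)/2 × 2 = 99.04
  [4→7]: (36.33+16.02)/2 × 3 = 78.525
  [7→11]: (16.02+5.37)/2 × 4 = 42.78
  Sum = 391.325 µg/mL·h
IV tail: 5.37/0.273 = 19.670; AUC_iv,0→∞ = 391.325 + 19.670 = 410.995 µg/mL·h
Trapezoidal AUC_0→11.5 (subcutaneous injection):
  [0→1.5]: (0.00+30.43)/2 × 1.5 = 22.8225
  [1.5→2]: (30.43+28.07)/2 × 0.5 = 14.625
  [2→8]: (28.07+5.70)/2 × 6 = 101.31
  [8→9.5]: (5.70+3.79)/2 × 1.5 = 7.1175
  [9.5→11.5]: (3.79+2.19)/2 × 2 = 5.98
  Sum = 151.855 µg/mL·h
subcutaneous injection tail: 2.19/0.273 = 8.022; AUC_ev,0→∞ = 151.855 + 8.022 = 159.877 µg/mL·h
F = (AUC_ev/D_ev)/(AUC_iv/D_iv) = (159.877/100)/(410.995/100) = 1.59877/4.10995 = 0.3890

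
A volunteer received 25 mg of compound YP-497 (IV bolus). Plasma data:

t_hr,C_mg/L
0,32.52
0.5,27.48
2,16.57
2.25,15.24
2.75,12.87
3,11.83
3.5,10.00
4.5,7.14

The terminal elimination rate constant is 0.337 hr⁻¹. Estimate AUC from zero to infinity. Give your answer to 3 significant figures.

Trapezoidal AUC_0→4.5:
  [0→0.5]: (32.52+27.48)/2 × 0.5 = 15.0
  [0.5→2]: (27.48+16.57)/2 × 1.5 = 33.0375
  [2→2.25]: (16.57+15.24)/2 × 0.25 = 3.97625
  [2.25→2.75]: (15.24+12.87)/2 × 0.5 = 7.0275
  [2.75→3]: (12.87+11.83)/2 × 0.25 = 3.0875
  [3→3.5]: (11.83+10.00)/2 × 0.5 = 5.4575
  [3.5→4.5]: (10.00+7.14)/2 × 1 = 8.57
  Sum = 76.15625 mg/L·hr
Extrapolated tail: C_last / k_e = 7.14 / 0.337 = 21.187
AUC_0→∞ = 76.15625 + 21.187 = 97.34325 mg/L·hr

AUC = 97.3 mg/L·hr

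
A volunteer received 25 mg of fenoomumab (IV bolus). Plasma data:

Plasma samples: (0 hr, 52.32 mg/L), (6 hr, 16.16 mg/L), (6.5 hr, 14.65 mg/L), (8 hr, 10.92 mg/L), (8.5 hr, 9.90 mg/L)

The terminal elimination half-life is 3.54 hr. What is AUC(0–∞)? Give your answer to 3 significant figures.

Trapezoidal AUC_0→8.5:
  [0→6]: (52.32+16.16)/2 × 6 = 205.44
  [6→6.5]: (16.16+14.65)/2 × 0.5 = 7.7025
  [6.5→8]: (14.65+10.92)/2 × 1.5 = 19.1775
  [8→8.5]: (10.92+9.90)/2 × 0.5 = 5.205
  Sum = 237.525 mg/L·hr
k_e = ln2 / t½ = 0.693147 / 3.54 = 0.1958 hr^-1
Extrapolated tail: C_last / k_e = 9.90 / 0.1958 = 50.562
AUC_0→∞ = 237.525 + 50.562 = 288.087 mg/L·hr

AUC = 288 mg/L·hr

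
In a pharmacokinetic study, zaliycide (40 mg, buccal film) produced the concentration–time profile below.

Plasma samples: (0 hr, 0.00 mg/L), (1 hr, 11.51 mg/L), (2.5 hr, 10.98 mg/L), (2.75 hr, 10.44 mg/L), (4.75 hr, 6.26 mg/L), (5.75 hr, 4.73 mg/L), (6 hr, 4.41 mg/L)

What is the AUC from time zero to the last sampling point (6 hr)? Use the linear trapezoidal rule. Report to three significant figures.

Trapezoidal AUC_0→6:
  [0→1]: (0.00+11.51)/2 × 1 = 5.755
  [1→2.5]: (11.51+10.98)/2 × 1.5 = 16.8675
  [2.5→2.75]: (10.98+10.44)/2 × 0.25 = 2.6775
  [2.75→4.75]: (10.44+6.26)/2 × 2 = 16.7
  [4.75→5.75]: (6.26+4.73)/2 × 1 = 5.495
  [5.75→6]: (4.73+4.41)/2 × 0.25 = 1.1425
  Sum = 48.6375 mg/L·hr

AUC = 48.6 mg/L·hr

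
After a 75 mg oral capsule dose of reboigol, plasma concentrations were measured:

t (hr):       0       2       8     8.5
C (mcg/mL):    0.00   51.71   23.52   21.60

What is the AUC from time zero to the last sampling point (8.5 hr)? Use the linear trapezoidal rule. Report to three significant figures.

Trapezoidal AUC_0→8.5:
  [0→2]: (0.00+51.71)/2 × 2 = 51.71
  [2→8]: (51.71+23.52)/2 × 6 = 225.69
  [8→8.5]: (23.52+21.60)/2 × 0.5 = 11.28
  Sum = 288.68 mcg/mL·hr

AUC = 289 mcg/mL·hr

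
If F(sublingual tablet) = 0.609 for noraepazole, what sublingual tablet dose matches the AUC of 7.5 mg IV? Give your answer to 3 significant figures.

D_sublingual = 12.3 mg

For equal systemic exposure: F × D_ev = D_iv
D_ev = D_iv / F = 7.5 / 0.609 = 12.3153 mg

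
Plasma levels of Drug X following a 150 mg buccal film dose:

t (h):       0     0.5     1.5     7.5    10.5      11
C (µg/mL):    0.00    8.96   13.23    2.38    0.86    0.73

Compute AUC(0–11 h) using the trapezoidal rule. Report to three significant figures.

Trapezoidal AUC_0→11:
  [0→0.5]: (0.00+8.96)/2 × 0.5 = 2.24
  [0.5→1.5]: (8.96+13.23)/2 × 1 = 11.095
  [1.5→7.5]: (13.23+2.38)/2 × 6 = 46.83
  [7.5→10.5]: (2.38+0.86)/2 × 3 = 4.86
  [10.5→11]: (0.86+0.73)/2 × 0.5 = 0.3975
  Sum = 65.4225 µg/mL·h

AUC = 65.4 µg/mL·h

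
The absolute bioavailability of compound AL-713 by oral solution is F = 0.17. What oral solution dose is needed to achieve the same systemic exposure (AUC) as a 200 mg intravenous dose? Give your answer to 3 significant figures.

D_oral = 1180 mg

For equal systemic exposure: F × D_ev = D_iv
D_ev = D_iv / F = 200 / 0.17 = 1176.47 mg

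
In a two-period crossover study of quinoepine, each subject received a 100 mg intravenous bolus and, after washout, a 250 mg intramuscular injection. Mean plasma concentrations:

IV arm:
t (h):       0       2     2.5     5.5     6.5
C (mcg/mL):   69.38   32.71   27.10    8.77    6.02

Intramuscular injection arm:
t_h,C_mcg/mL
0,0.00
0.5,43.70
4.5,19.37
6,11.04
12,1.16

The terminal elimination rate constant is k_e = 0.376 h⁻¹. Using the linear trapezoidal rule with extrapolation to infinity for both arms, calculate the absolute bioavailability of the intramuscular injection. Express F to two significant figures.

Trapezoidal AUC_0→6.5 (IV):
  [0→2]: (69.38+32.71)/2 × 2 = 102.09
  [2→2.5]: (32.71+27.10)/2 × 0.5 = 14.9525
  [2.5→5.5]: (27.10+8.77)/2 × 3 = 53.805
  [5.5→6.5]: (8.77+6.02)/2 × 1 = 7.395
  Sum = 178.2425 mcg/mL·h
IV tail: 6.02/0.376 = 16.011; AUC_iv,0→∞ = 178.2425 + 16.011 = 194.2535 mcg/mL·h
Trapezoidal AUC_0→12 (intramuscular injection):
  [0→0.5]: (0.00+43.70)/2 × 0.5 = 10.925
  [0.5→4.5]: (43.70+19.37)/2 × 4 = 126.14
  [4.5→6]: (19.37+11.04)/2 × 1.5 = 22.8075
  [6→12]: (11.04+1.16)/2 × 6 = 36.6
  Sum = 196.4725 mcg/mL·h
intramuscular injection tail: 1.16/0.376 = 3.085; AUC_ev,0→∞ = 196.4725 + 3.085 = 199.5575 mcg/mL·h
F = (AUC_ev/D_ev)/(AUC_iv/D_iv) = (199.5575/250)/(194.2535/100) = 0.79823/1.942535 = 0.4109

F = 0.41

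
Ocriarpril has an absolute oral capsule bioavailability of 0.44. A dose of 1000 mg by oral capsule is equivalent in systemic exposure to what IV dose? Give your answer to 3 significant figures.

D_iv = 440 mg

Systemic exposure from an extravascular dose = F × D_ev, so the equivalent IV dose is F × D_ev.
D_iv = F × D_ev = 0.44 × 1000 = 440 mg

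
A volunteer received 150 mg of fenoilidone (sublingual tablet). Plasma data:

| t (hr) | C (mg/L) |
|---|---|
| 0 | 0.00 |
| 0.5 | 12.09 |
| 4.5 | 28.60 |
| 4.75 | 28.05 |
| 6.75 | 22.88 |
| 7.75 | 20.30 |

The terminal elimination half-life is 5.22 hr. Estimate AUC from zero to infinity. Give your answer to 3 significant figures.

Trapezoidal AUC_0→7.75:
  [0→0.5]: (0.00+12.09)/2 × 0.5 = 3.0225
  [0.5→4.5]: (12.09+28.60)/2 × 4 = 81.38
  [4.5→4.75]: (28.60+28.05)/2 × 0.25 = 7.08125
  [4.75→6.75]: (28.05+22.88)/2 × 2 = 50.93
  [6.75→7.75]: (22.88+20.30)/2 × 1 = 21.59
  Sum = 164.00375 mg/L·hr
k_e = ln2 / t½ = 0.693147 / 5.22 = 0.1328 hr^-1
Extrapolated tail: C_last / k_e = 20.30 / 0.1328 = 152.861
AUC_0→∞ = 164.00375 + 152.861 = 316.86475 mg/L·hr

AUC = 317 mg/L·hr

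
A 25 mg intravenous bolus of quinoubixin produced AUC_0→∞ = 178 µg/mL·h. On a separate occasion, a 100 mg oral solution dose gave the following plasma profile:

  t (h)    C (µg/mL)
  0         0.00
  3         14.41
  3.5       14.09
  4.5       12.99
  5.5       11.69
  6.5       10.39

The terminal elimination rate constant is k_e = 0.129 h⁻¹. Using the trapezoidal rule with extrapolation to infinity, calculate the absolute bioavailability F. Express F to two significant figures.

F = 0.21

Trapezoidal AUC_0→6.5 (oral solution):
  [0→3]: (0.00+14.41)/2 × 3 = 21.615
  [3→3.5]: (14.41+14.09)/2 × 0.5 = 7.125
  [3.5→4.5]: (14.09+12.99)/2 × 1 = 13.54
  [4.5→5.5]: (12.99+11.69)/2 × 1 = 12.34
  [5.5→6.5]: (11.69+10.39)/2 × 1 = 11.04
  Sum = 65.66 µg/mL·h
Tail: C_last/k_e = 10.39/0.129 = 80.543
AUC_0→∞ (oral solution) = 65.66 + 80.543 = 146.203 µg/mL·h
F = (AUC_ev/D_ev)/(AUC_iv/D_iv) = (146.203/100)/(178/25) = 1.46203/7.12 = 0.2053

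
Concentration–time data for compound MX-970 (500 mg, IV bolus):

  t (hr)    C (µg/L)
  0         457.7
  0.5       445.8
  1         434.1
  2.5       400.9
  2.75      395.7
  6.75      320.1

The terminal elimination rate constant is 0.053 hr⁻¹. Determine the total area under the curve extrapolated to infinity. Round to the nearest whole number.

Trapezoidal AUC_0→6.75:
  [0→0.5]: (457.7+445.8)/2 × 0.5 = 225.875
  [0.5→1]: (445.8+434.1)/2 × 0.5 = 219.975
  [1→2.5]: (434.1+400.9)/2 × 1.5 = 626.25
  [2.5→2.75]: (400.9+395.7)/2 × 0.25 = 99.575
  [2.75→6.75]: (395.7+320.1)/2 × 4 = 1431.6
  Sum = 2603.275 µg/L·hr
Extrapolated tail: C_last / k_e = 320.1 / 0.053 = 6039.623
AUC_0→∞ = 2603.275 + 6039.623 = 8642.898 µg/L·hr

AUC = 8643 µg/L·hr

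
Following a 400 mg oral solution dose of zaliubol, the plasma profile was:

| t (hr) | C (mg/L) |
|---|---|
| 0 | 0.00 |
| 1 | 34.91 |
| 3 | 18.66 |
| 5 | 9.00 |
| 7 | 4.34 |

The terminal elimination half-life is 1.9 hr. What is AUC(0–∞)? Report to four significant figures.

Trapezoidal AUC_0→7:
  [0→1]: (0.00+34.91)/2 × 1 = 17.455
  [1→3]: (34.91+18.66)/2 × 2 = 53.57
  [3→5]: (18.66+9.00)/2 × 2 = 27.66
  [5→7]: (9.00+4.34)/2 × 2 = 13.34
  Sum = 112.025 mg/L·hr
k_e = ln2 / t½ = 0.693147 / 1.9 = 0.3648 hr^-1
Extrapolated tail: C_last / k_e = 4.34 / 0.3648 = 11.897
AUC_0→∞ = 112.025 + 11.897 = 123.922 mg/L·hr

AUC = 123.9 mg/L·hr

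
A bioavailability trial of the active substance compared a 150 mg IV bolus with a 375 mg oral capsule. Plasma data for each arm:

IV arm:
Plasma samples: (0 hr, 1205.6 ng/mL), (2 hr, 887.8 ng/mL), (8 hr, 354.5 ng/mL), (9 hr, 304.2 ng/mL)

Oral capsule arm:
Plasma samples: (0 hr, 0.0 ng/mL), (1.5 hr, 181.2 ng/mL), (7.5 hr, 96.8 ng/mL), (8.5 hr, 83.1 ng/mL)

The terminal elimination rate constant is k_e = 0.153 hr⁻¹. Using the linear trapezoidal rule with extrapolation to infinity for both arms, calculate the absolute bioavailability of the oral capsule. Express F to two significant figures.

Trapezoidal AUC_0→9 (IV):
  [0→2]: (1205.6+887.8)/2 × 2 = 2093.4
  [2→8]: (887.8+354.5)/2 × 6 = 3726.9
  [8→9]: (354.5+304.2)/2 × 1 = 329.35
  Sum = 6149.65 ng/mL·hr
IV tail: 304.2/0.153 = 1988.235; AUC_iv,0→∞ = 6149.65 + 1988.235 = 8137.885 ng/mL·hr
Trapezoidal AUC_0→8.5 (oral capsule):
  [0→1.5]: (0.0+181.2)/2 × 1.5 = 135.9
  [1.5→7.5]: (181.2+96.8)/2 × 6 = 834.0
  [7.5→8.5]: (96.8+83.1)/2 × 1 = 89.95
  Sum = 1059.85 ng/mL·hr
oral capsule tail: 83.1/0.153 = 543.137; AUC_ev,0→∞ = 1059.85 + 543.137 = 1602.987 ng/mL·hr
F = (AUC_ev/D_ev)/(AUC_iv/D_iv) = (1602.987/375)/(8137.885/150) = 4.274632/54.2526 = 0.0788

F = 0.079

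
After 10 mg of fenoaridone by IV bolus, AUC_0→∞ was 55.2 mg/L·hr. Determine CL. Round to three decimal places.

CL = Dose_iv / AUC_0→∞
   = 10 / 55.2 = 0.181159 L/hr

CL = 0.181 L/hr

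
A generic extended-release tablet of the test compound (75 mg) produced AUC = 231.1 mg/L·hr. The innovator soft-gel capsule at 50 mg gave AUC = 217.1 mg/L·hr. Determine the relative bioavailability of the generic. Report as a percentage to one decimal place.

F_rel = 71.0%

F_rel = (AUC_test/D_test) / (AUC_ref/D_ref)
      = (231.1/75) / (217.1/50)
      = 3.08133 / 4.342 = 0.7097 = 70.97%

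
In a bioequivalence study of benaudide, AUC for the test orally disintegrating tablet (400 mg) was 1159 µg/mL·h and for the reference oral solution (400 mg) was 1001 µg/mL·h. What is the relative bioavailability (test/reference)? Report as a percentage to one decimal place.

F_rel = (AUC_test/D_test) / (AUC_ref/D_ref)
      = (1159/400) / (1001/400)
      = 2.8975 / 2.5025 = 1.1578 = 115.78%

F_rel = 115.8%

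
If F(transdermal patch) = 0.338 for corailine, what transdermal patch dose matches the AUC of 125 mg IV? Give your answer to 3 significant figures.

For equal systemic exposure: F × D_ev = D_iv
D_ev = D_iv / F = 125 / 0.338 = 369.822 mg

D_transdermal = 370 mg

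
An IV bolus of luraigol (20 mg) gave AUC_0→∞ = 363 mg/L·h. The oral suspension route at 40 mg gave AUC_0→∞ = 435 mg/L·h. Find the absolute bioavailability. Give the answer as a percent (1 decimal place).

F = 59.9%

F = (AUC_ev / D_ev) / (AUC_iv / D_iv)
  = (435/40) / (363/20)
  = 10.875 / 18.15 = 0.5992
  = 59.92%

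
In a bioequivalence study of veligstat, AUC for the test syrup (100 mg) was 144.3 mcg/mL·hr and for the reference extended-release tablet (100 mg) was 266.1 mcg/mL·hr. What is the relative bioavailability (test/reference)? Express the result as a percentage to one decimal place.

F_rel = 54.2%

F_rel = (AUC_test/D_test) / (AUC_ref/D_ref)
      = (144.3/100) / (266.1/100)
      = 1.443 / 2.661 = 0.5423 = 54.23%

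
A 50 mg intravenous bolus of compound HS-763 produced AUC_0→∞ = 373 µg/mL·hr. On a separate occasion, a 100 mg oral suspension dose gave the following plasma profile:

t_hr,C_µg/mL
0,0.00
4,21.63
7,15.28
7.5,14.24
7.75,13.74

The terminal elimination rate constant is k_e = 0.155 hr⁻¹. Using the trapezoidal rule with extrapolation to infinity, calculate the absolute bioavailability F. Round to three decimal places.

F = 0.266

Trapezoidal AUC_0→7.75 (oral suspension):
  [0→4]: (0.00+21.63)/2 × 4 = 43.26
  [4→7]: (21.63+15.28)/2 × 3 = 55.365
  [7→7.5]: (15.28+14.24)/2 × 0.5 = 7.38
  [7.5→7.75]: (14.24+13.74)/2 × 0.25 = 3.4975
  Sum = 109.5025 µg/mL·hr
Tail: C_last/k_e = 13.74/0.155 = 88.645
AUC_0→∞ (oral suspension) = 109.5025 + 88.645 = 198.1475 µg/mL·hr
F = (AUC_ev/D_ev)/(AUC_iv/D_iv) = (198.1475/100)/(373/50) = 1.981475/7.46 = 0.2656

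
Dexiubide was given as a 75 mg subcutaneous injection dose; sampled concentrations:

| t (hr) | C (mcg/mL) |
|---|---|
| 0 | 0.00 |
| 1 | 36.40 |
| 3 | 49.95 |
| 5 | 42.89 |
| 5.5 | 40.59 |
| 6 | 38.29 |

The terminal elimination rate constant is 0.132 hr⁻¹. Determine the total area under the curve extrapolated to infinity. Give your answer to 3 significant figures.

AUC = 528 mcg/mL·hr

Trapezoidal AUC_0→6:
  [0→1]: (0.00+36.40)/2 × 1 = 18.2
  [1→3]: (36.40+49.95)/2 × 2 = 86.35
  [3→5]: (49.95+42.89)/2 × 2 = 92.84
  [5→5.5]: (42.89+40.59)/2 × 0.5 = 20.87
  [5.5→6]: (40.59+38.29)/2 × 0.5 = 19.72
  Sum = 237.98 mcg/mL·hr
Extrapolated tail: C_last / k_e = 38.29 / 0.132 = 290.076
AUC_0→∞ = 237.98 + 290.076 = 528.056 mcg/mL·hr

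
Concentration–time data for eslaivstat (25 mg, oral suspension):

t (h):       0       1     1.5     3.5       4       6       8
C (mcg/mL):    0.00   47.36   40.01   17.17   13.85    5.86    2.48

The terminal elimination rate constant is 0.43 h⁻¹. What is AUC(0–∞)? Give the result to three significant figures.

AUC = 144 mcg/mL·h

Trapezoidal AUC_0→8:
  [0→1]: (0.00+47.36)/2 × 1 = 23.68
  [1→1.5]: (47.36+40.01)/2 × 0.5 = 21.8425
  [1.5→3.5]: (40.01+17.17)/2 × 2 = 57.18
  [3.5→4]: (17.17+13.85)/2 × 0.5 = 7.755
  [4→6]: (13.85+5.86)/2 × 2 = 19.71
  [6→8]: (5.86+2.48)/2 × 2 = 8.34
  Sum = 138.5075 mcg/mL·h
Extrapolated tail: C_last / k_e = 2.48 / 0.43 = 5.767
AUC_0→∞ = 138.5075 + 5.767 = 144.2745 mcg/mL·h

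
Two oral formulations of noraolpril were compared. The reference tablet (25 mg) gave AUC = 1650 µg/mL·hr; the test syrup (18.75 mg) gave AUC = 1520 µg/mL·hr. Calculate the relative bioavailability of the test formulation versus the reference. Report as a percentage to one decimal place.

F_rel = (AUC_test/D_test) / (AUC_ref/D_ref)
      = (1520/18.75) / (1650/25)
      = 81.0667 / 66 = 1.2283 = 122.83%

F_rel = 122.8%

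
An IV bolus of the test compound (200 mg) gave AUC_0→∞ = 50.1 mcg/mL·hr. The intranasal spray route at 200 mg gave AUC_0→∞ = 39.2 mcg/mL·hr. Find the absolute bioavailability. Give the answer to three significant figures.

F = 0.782

F = (AUC_ev / D_ev) / (AUC_iv / D_iv)
  = (39.2/200) / (50.1/200)
  = 0.196 / 0.2505 = 0.7824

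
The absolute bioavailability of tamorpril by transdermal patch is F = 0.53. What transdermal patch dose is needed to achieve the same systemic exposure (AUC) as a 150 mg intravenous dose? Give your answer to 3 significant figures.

D_transdermal = 283 mg

For equal systemic exposure: F × D_ev = D_iv
D_ev = D_iv / F = 150 / 0.53 = 283.019 mg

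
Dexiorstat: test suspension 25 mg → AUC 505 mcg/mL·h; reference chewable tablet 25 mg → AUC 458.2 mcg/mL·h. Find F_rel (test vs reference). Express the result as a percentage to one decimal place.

F_rel = (AUC_test/D_test) / (AUC_ref/D_ref)
      = (505/25) / (458.2/25)
      = 20.2 / 18.328 = 1.1021 = 110.21%

F_rel = 110.2%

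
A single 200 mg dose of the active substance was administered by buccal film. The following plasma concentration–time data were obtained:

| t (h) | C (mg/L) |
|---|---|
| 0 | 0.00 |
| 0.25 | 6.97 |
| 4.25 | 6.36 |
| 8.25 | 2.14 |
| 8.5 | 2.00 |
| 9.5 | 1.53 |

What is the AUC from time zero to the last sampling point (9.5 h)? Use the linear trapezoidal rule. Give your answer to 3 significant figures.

Trapezoidal AUC_0→9.5:
  [0→0.25]: (0.00+6.97)/2 × 0.25 = 0.87125
  [0.25→4.25]: (6.97+6.36)/2 × 4 = 26.66
  [4.25→8.25]: (6.36+2.14)/2 × 4 = 17.0
  [8.25→8.5]: (2.14+2.00)/2 × 0.25 = 0.5175
  [8.5→9.5]: (2.00+1.53)/2 × 1 = 1.765
  Sum = 46.81375 mg/L·h

AUC = 46.8 mg/L·h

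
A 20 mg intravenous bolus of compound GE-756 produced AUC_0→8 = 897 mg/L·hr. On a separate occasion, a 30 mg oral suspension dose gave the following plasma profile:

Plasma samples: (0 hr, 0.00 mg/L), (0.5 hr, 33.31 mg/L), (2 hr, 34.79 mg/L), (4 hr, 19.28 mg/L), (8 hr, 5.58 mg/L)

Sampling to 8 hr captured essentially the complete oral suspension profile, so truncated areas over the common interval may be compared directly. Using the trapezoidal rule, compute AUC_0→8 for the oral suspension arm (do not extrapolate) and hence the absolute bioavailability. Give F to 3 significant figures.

F = 0.121

Trapezoidal AUC_0→8 (oral suspension):
  [0→0.5]: (0.00+33.31)/2 × 0.5 = 8.3275
  [0.5→2]: (33.31+34.79)/2 × 1.5 = 51.075
  [2→4]: (34.79+19.28)/2 × 2 = 54.07
  [4→8]: (19.28+5.58)/2 × 4 = 49.72
  Sum = 163.1925 mg/L·hr
F = (AUC_ev/D_ev)/(AUC_iv/D_iv) = (163.1925/30)/(897/20) = 5.43975/44.85 = 0.1213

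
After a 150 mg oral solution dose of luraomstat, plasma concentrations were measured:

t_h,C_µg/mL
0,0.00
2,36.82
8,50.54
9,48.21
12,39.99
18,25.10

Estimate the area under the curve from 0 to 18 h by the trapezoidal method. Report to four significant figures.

AUC = 675.8 µg/mL·h

Trapezoidal AUC_0→18:
  [0→2]: (0.00+36.82)/2 × 2 = 36.82
  [2→8]: (36.82+50.54)/2 × 6 = 262.08
  [8→9]: (50.54+48.21)/2 × 1 = 49.375
  [9→12]: (48.21+39.99)/2 × 3 = 132.3
  [12→18]: (39.99+25.10)/2 × 6 = 195.27
  Sum = 675.845 µg/mL·h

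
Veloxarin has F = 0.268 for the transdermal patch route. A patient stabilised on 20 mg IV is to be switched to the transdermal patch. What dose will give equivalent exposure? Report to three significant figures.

For equal systemic exposure: F × D_ev = D_iv
D_ev = D_iv / F = 20 / 0.268 = 74.6269 mg

D_transdermal = 74.6 mg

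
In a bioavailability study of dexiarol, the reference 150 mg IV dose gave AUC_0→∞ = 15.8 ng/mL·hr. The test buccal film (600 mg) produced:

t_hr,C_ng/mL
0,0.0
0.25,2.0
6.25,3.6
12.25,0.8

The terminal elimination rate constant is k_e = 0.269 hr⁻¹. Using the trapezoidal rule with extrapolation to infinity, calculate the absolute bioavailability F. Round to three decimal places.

Trapezoidal AUC_0→12.25 (buccal film):
  [0→0.25]: (0.0+2.0)/2 × 0.25 = 0.25
  [0.25→6.25]: (2.0+3.6)/2 × 6 = 16.8
  [6.25→12.25]: (3.6+0.8)/2 × 6 = 13.2
  Sum = 30.25 ng/mL·hr
Tail: C_last/k_e = 0.8/0.269 = 2.974
AUC_0→∞ (buccal film) = 30.25 + 2.974 = 33.224 ng/mL·hr
F = (AUC_ev/D_ev)/(AUC_iv/D_iv) = (33.224/600)/(15.8/150) = 0.0553733/0.105333 = 0.5257

F = 0.526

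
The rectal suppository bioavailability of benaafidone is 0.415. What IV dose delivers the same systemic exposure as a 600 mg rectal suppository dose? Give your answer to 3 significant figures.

Systemic exposure from an extravascular dose = F × D_ev, so the equivalent IV dose is F × D_ev.
D_iv = F × D_ev = 0.415 × 600 = 249 mg

D_iv = 249 mg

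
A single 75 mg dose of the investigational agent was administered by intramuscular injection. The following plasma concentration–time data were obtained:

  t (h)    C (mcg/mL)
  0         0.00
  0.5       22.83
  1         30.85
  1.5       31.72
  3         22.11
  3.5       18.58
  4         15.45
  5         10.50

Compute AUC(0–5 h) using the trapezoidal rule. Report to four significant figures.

AUC = 106.8 mcg/mL·h

Trapezoidal AUC_0→5:
  [0→0.5]: (0.00+22.83)/2 × 0.5 = 5.7075
  [0.5→1]: (22.83+30.85)/2 × 0.5 = 13.42
  [1→1.5]: (30.85+31.72)/2 × 0.5 = 15.6425
  [1.5→3]: (31.72+22.11)/2 × 1.5 = 40.3725
  [3→3.5]: (22.11+18.58)/2 × 0.5 = 10.1725
  [3.5→4]: (18.58+15.45)/2 × 0.5 = 8.5075
  [4→5]: (15.45+10.50)/2 × 1 = 12.975
  Sum = 106.7975 mcg/mL·h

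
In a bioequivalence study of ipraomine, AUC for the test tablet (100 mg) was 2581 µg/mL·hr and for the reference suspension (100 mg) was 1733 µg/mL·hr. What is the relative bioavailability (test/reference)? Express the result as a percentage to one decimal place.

F_rel = 148.9%

F_rel = (AUC_test/D_test) / (AUC_ref/D_ref)
      = (2581/100) / (1733/100)
      = 25.81 / 17.33 = 1.4893 = 148.93%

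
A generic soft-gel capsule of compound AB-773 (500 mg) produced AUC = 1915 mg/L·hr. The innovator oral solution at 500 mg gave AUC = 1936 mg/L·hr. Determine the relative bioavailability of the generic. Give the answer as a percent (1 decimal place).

F_rel = (AUC_test/D_test) / (AUC_ref/D_ref)
      = (1915/500) / (1936/500)
      = 3.83 / 3.872 = 0.9892 = 98.92%

F_rel = 98.9%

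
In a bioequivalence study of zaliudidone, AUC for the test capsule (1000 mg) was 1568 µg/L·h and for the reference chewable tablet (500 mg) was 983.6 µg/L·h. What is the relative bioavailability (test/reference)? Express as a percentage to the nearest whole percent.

F_rel = (AUC_test/D_test) / (AUC_ref/D_ref)
      = (1568/1000) / (983.6/500)
      = 1.568 / 1.9672 = 0.7971 = 79.71%

F_rel = 80%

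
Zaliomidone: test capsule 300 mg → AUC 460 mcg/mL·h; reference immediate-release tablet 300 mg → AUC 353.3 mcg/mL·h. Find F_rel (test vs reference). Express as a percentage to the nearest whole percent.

F_rel = 130%

F_rel = (AUC_test/D_test) / (AUC_ref/D_ref)
      = (460/300) / (353.3/300)
      = 1.53333 / 1.17767 = 1.3020 = 130.20%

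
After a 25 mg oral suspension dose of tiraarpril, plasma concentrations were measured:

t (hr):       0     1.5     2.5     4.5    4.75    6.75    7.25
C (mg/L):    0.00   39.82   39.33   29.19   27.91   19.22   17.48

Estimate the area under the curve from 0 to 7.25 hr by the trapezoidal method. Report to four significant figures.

Trapezoidal AUC_0→7.25:
  [0→1.5]: (0.00+39.82)/2 × 1.5 = 29.865
  [1.5→2.5]: (39.82+39.33)/2 × 1 = 39.575
  [2.5→4.5]: (39.33+29.19)/2 × 2 = 68.52
  [4.5→4.75]: (29.19+27.91)/2 × 0.25 = 7.1375
  [4.75→6.75]: (27.91+19.22)/2 × 2 = 47.13
  [6.75→7.25]: (19.22+17.48)/2 × 0.5 = 9.175
  Sum = 201.4025 mg/L·hr

AUC = 201.4 mg/L·hr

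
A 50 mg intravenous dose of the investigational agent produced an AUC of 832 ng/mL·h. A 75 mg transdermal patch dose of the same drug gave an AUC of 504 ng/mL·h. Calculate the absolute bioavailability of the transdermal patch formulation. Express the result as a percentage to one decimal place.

F = 40.4%

F = (AUC_ev / D_ev) / (AUC_iv / D_iv)
  = (504/75) / (832/50)
  = 6.72 / 16.64 = 0.4038
  = 40.38%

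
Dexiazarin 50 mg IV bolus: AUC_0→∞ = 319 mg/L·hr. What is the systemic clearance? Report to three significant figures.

CL = 0.157 L/hr

CL = Dose_iv / AUC_0→∞
   = 50 / 319 = 0.15674 L/hr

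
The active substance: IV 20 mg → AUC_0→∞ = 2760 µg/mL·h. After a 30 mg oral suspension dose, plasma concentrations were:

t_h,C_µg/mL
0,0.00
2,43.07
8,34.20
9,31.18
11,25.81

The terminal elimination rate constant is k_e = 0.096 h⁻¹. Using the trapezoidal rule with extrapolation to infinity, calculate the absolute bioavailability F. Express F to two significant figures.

Trapezoidal AUC_0→11 (oral suspension):
  [0→2]: (0.00+43.07)/2 × 2 = 43.07
  [2→8]: (43.07+34.20)/2 × 6 = 231.81
  [8→9]: (34.20+31.18)/2 × 1 = 32.69
  [9→11]: (31.18+25.81)/2 × 2 = 56.99
  Sum = 364.56 µg/mL·h
Tail: C_last/k_e = 25.81/0.096 = 268.854
AUC_0→∞ (oral suspension) = 364.56 + 268.854 = 633.414 µg/mL·h
F = (AUC_ev/D_ev)/(AUC_iv/D_iv) = (633.414/30)/(2760/20) = 21.1138/138 = 0.1530

F = 0.15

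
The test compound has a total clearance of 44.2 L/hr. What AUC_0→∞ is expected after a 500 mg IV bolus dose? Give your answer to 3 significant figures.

AUC_0→∞ = Dose_iv / CL
        = 500 / 44.2 = 11.3122 mg/L·hr

AUC = 11.3 mg/L·hr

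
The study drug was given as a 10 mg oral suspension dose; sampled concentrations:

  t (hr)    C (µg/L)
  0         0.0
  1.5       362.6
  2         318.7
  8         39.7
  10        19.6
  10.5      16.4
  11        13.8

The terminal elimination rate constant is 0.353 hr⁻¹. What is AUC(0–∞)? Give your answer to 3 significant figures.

Trapezoidal AUC_0→11:
  [0→1.5]: (0.0+362.6)/2 × 1.5 = 271.95
  [1.5→2]: (362.6+318.7)/2 × 0.5 = 170.325
  [2→8]: (318.7+39.7)/2 × 6 = 1075.2
  [8→10]: (39.7+19.6)/2 × 2 = 59.3
  [10→10.5]: (19.6+16.4)/2 × 0.5 = 9.0
  [10.5→11]: (16.4+13.8)/2 × 0.5 = 7.55
  Sum = 1593.325 µg/L·hr
Extrapolated tail: C_last / k_e = 13.8 / 0.353 = 39.093
AUC_0→∞ = 1593.325 + 39.093 = 1632.418 µg/L·hr

AUC = 1630 µg/L·hr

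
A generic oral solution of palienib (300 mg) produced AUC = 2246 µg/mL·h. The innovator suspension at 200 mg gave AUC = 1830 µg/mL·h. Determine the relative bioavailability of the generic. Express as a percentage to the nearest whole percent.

F_rel = 82%

F_rel = (AUC_test/D_test) / (AUC_ref/D_ref)
      = (2246/300) / (1830/200)
      = 7.48667 / 9.15 = 0.8182 = 81.82%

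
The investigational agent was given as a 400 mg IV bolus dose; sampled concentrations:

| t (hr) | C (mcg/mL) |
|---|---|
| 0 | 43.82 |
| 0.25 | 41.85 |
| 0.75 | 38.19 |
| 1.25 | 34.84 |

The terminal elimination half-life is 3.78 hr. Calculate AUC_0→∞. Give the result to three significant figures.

AUC = 239 mcg/mL·hr

Trapezoidal AUC_0→1.25:
  [0→0.25]: (43.82+41.85)/2 × 0.25 = 10.70875
  [0.25→0.75]: (41.85+38.19)/2 × 0.5 = 20.01
  [0.75→1.25]: (38.19+34.84)/2 × 0.5 = 18.2575
  Sum = 48.97625 mcg/mL·hr
k_e = ln2 / t½ = 0.693147 / 3.78 = 0.1834 hr^-1
Extrapolated tail: C_last / k_e = 34.84 / 0.1834 = 189.967
AUC_0→∞ = 48.97625 + 189.967 = 238.94325 mcg/mL·hr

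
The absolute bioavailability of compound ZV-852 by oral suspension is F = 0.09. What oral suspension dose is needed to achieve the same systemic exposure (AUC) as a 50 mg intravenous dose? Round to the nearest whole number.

D_oral = 556 mg

For equal systemic exposure: F × D_ev = D_iv
D_ev = D_iv / F = 50 / 0.09 = 555.556 mg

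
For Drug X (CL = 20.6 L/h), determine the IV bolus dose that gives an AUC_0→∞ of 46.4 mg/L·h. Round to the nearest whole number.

Dose = 956 mg

Dose_iv = CL × AUC_0→∞
     = 20.6 × 46.4 = 955.84 mg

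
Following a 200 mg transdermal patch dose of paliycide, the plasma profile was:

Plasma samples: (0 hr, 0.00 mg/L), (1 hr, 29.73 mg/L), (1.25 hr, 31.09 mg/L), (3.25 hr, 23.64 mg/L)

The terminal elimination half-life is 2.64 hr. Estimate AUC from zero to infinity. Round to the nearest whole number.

AUC = 167 mg/L·hr

Trapezoidal AUC_0→3.25:
  [0→1]: (0.00+29.73)/2 × 1 = 14.865
  [1→1.25]: (29.73+31.09)/2 × 0.25 = 7.6025
  [1.25→3.25]: (31.09+23.64)/2 × 2 = 54.73
  Sum = 77.1975 mg/L·hr
k_e = ln2 / t½ = 0.693147 / 2.64 = 0.2626 hr^-1
Extrapolated tail: C_last / k_e = 23.64 / 0.2626 = 90.023
AUC_0→∞ = 77.1975 + 90.023 = 167.2205 mg/L·hr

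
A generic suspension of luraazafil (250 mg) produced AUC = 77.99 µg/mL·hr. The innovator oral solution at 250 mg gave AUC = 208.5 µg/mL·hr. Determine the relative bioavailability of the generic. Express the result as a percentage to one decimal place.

F_rel = (AUC_test/D_test) / (AUC_ref/D_ref)
      = (77.99/250) / (208.5/250)
      = 0.31196 / 0.834 = 0.3741 = 37.41%

F_rel = 37.4%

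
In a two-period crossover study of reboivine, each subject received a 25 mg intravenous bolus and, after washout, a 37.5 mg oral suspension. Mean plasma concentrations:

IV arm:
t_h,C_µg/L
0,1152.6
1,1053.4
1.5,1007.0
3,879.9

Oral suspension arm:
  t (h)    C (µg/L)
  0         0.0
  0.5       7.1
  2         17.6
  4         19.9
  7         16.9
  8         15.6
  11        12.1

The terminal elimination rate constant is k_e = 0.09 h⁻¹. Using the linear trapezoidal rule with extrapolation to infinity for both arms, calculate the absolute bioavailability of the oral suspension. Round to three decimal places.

Trapezoidal AUC_0→3 (IV):
  [0→1]: (1152.6+1053.4)/2 × 1 = 1103.0
  [1→1.5]: (1053.4+1007.0)/2 × 0.5 = 515.1
  [1.5→3]: (1007.0+879.9)/2 × 1.5 = 1415.175
  Sum = 3033.275 µg/L·h
IV tail: 879.9/0.09 = 9776.667; AUC_iv,0→∞ = 3033.275 + 9776.667 = 12809.942 µg/L·h
Trapezoidal AUC_0→11 (oral suspension):
  [0→0.5]: (0.0+7.1)/2 × 0.5 = 1.775
  [0.5→2]: (7.1+17.6)/2 × 1.5 = 18.525
  [2→4]: (17.6+19.9)/2 × 2 = 37.5
  [4→7]: (19.9+16.9)/2 × 3 = 55.2
  [7→8]: (16.9+15.6)/2 × 1 = 16.25
  [8→11]: (15.6+12.1)/2 × 3 = 41.55
  Sum = 170.8 µg/L·h
oral suspension tail: 12.1/0.09 = 134.444; AUC_ev,0→∞ = 170.8 + 134.444 = 305.244 µg/L·h
F = (AUC_ev/D_ev)/(AUC_iv/D_iv) = (305.244/37.5)/(12809.942/25) = 8.13984/512.39768 = 0.0159

F = 0.016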